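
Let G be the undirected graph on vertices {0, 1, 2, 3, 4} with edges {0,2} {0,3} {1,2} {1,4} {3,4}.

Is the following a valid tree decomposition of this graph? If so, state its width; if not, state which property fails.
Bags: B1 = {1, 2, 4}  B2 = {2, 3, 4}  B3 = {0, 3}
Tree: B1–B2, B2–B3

A tree decomposition must satisfy three properties: every vertex lies in some bag; for every edge, both endpoints lie together in some bag; and for every vertex, the bags containing it form a connected subtree. Here edge (2,0) lies in no bag, so the decomposition is invalid.

No — edge (2,0) lies in no bag.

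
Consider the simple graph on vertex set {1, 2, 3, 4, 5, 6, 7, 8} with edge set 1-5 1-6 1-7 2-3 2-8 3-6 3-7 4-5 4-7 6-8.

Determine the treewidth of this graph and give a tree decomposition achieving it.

The largest bag has 3 vertices, giving width 2; this decomposition certifies tw(G) ≤ 2. The edges 5–4–7–1–5 form a cycle, so G is not a tree and its treewidth is at least 2. Combining the bounds, tw(G) = 2.

Treewidth 2.
One such decomposition:
Bags: B1 = {1, 4, 5}  B2 = {1, 4, 7}  B3 = {1, 6, 7}  B4 = {3, 6, 7}  B5 = {3, 6, 8}  B6 = {2, 3, 8}
Tree: B1–B2, B2–B3, B3–B4, B4–B5, B5–B6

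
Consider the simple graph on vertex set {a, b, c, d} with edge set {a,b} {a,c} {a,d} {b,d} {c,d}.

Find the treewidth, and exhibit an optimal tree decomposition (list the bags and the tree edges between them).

Every bag has size at most 3, so the width is 3 − 1 = 2 and tw(G) ≤ 2. Conversely, {a, c, d} is a clique of size 3, and the vertices of any clique must share a bag in every tree decomposition; so some bag has ≥ 3 vertices and tw(G) ≥ 2. The upper and lower bounds meet at 2, so that is the treewidth.

Treewidth 2.
Bags: B1 = {a, c, d}  B2 = {a, b, d}
Tree: B1–B2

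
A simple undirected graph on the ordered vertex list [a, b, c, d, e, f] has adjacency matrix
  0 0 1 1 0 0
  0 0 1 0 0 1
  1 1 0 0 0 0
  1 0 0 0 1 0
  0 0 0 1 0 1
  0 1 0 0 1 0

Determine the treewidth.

A width-2 tree decomposition is:
Bags: B1 = {a, b, c}  B2 = {a, b, d}  B3 = {b, d, e}  B4 = {b, e, f}
Tree: B1–B2, B2–B3, B3–B4
Every bag has size at most 3, so the width is 3 − 1 = 2 and tw(G) ≤ 2. Since b–c–a–d–e–f–b is a cycle in G, G is not acyclic. Forests are exactly the graphs of treewidth ≤ 1, so tw(G) ≥ 2. Therefore the treewidth is 2.

2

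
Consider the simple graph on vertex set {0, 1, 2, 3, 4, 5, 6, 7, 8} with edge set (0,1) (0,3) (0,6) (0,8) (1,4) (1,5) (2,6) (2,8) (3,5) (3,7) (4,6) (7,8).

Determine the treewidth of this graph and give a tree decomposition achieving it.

Each bag holds 4 vertices, so the decomposition has width 3, which upper-bounds the treewidth. For the lower bound: the 4 vertex sets {3,5,7}, {1}, {0}, {2,4,6,8} are disjoint, each induces a connected subgraph, and every pair is joined by at least one edge of G. Contracting each set to a single vertex therefore yields K_{4} as a minor, and since treewidth is minor-monotone, tw(G) ≥ tw(K_{4}) = 3. Therefore the treewidth is 3.

Treewidth 3.
Bags: B1 = {1, 3, 5, 7}  B2 = {0, 1, 3, 7}  B3 = {0, 1, 7, 8}  B4 = {0, 1, 4, 8}  B5 = {0, 4, 6, 8}  B6 = {2, 4, 6, 8}
Tree: B1–B2, B2–B3, B3–B4, B4–B5, B5–B6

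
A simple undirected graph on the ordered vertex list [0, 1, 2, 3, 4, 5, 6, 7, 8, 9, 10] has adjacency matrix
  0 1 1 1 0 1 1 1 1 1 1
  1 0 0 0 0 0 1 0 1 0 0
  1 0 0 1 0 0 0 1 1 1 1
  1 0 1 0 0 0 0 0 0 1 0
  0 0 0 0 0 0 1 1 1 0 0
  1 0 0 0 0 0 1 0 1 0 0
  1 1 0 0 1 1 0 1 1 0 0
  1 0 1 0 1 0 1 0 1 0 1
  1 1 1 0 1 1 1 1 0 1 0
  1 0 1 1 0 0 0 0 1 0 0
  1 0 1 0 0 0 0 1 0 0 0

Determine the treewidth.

A width-3 tree decomposition is:
Bags: B1 = {0, 6, 7, 8}  B2 = {0, 1, 6, 8}  B3 = {0, 2, 7, 8}  B4 = {0, 2, 7, 10}  B5 = {0, 2, 8, 9}  B6 = {0, 2, 3, 9}  B7 = {4, 6, 7, 8}  B8 = {0, 5, 6, 8}
Tree: B1–B2, B1–B3, B3–B4, B3–B5, B5–B6, B1–B7, B2–B8
Each bag holds 4 vertices, so the decomposition has width 3, which upper-bounds the treewidth. On the other hand G contains the 4-clique {0, 2, 8, 9}. A clique must lie in a single bag of any decomposition, so no decomposition can have width below 3. Hence tw(G) = 3 exactly.

3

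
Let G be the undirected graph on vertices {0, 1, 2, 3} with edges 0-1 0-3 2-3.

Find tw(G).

A width-1 tree decomposition is:
Bags: B1 = {0, 3}  B2 = {2, 3}  B3 = {0, 1}
Tree: B1–B2, B1–B3
Every bag has size at most 2, so the width is 2 − 1 = 1 and tw(G) ≤ 1. Any graph with an edge has treewidth ≥ 1, and G has the edge 3–0. Therefore the treewidth is 1.

1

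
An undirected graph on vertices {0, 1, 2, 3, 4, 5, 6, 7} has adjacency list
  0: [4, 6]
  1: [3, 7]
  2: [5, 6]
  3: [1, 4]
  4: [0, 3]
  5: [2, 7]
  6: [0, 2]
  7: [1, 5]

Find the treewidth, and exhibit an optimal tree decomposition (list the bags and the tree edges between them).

Each bag holds 3 vertices, so the decomposition has width 2, which upper-bounds the treewidth. The edges 6–2–5–7–1–3–4–0–6 form a cycle, so G is not a tree and its treewidth is at least 2. Hence tw(G) = 2 exactly.

Treewidth 2.
One optimal decomposition is:
Bags: B1 = {2, 5, 6}  B2 = {5, 6, 7}  B3 = {1, 6, 7}  B4 = {1, 3, 6}  B5 = {3, 4, 6}  B6 = {0, 4, 6}
Tree: B1–B2, B2–B3, B3–B4, B4–B5, B5–B6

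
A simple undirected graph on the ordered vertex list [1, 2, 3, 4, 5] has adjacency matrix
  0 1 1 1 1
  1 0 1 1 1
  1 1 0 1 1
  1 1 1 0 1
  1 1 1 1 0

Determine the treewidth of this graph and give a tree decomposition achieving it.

Treewidth 4.
One optimal decomposition is:
Bags: B1 = {1, 2, 3, 4, 5}
Tree: (single bag)

A single bag containing all 5 vertices is trivially a valid decomposition of width 4. For the lower bound, the 5 vertices {1, 2, 3, 4, 5} are pairwise adjacent, and any tree decomposition puts a clique entirely inside one bag — forcing width ≥ 4. Combining the bounds, tw(G) = 4.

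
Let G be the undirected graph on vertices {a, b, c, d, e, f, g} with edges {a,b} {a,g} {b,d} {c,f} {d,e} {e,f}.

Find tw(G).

1

A width-1 tree decomposition is:
Bags: B1 = {c, f}  B2 = {e, f}  B3 = {d, e}  B4 = {b, d}  B5 = {a, b}  B6 = {a, g}
Tree: B1–B2, B2–B3, B3–B4, B4–B5, B5–B6
Every bag has size at most 2, so the width is 2 − 1 = 1 and tw(G) ≤ 1. Any graph with an edge has treewidth ≥ 1, and G has the edge c–f. Hence tw(G) = 1 exactly.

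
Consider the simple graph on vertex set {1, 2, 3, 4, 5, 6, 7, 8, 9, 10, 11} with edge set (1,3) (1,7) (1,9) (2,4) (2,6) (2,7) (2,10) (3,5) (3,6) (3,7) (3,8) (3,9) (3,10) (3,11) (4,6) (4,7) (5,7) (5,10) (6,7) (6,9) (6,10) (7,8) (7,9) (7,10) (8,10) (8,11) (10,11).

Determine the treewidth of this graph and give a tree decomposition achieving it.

Each bag holds 4 vertices, so the decomposition has width 3, which upper-bounds the treewidth. For the lower bound, the 4 vertices {3, 8, 10, 11} are pairwise adjacent, and any tree decomposition puts a clique entirely inside one bag — forcing width ≥ 3. The upper and lower bounds meet at 3, so that is the treewidth.

Treewidth 3.
Bags: B1 = {3, 7, 8, 10}  B2 = {3, 5, 7, 10}  B3 = {3, 6, 7, 10}  B4 = {3, 8, 10, 11}  B5 = {3, 6, 7, 9}  B6 = {2, 6, 7, 10}  B7 = {1, 3, 7, 9}  B8 = {2, 4, 6, 7}
Tree: B1–B2, B2–B3, B1–B4, B3–B5, B3–B6, B5–B7, B6–B8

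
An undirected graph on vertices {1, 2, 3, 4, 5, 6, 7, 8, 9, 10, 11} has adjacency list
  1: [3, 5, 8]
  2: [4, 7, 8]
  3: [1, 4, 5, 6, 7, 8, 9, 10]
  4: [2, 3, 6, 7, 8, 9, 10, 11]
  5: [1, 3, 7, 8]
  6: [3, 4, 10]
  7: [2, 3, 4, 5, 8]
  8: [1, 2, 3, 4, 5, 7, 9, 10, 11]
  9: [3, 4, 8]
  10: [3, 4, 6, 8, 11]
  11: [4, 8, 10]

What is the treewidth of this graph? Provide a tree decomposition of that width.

Treewidth 3.
One such decomposition:
Bags: B1 = {3, 4, 7, 8}  B2 = {3, 4, 8, 10}  B3 = {4, 8, 10, 11}  B4 = {2, 4, 7, 8}  B5 = {3, 4, 6, 10}  B6 = {3, 5, 7, 8}  B7 = {3, 4, 8, 9}  B8 = {1, 3, 5, 8}
Tree: B1–B2, B2–B3, B1–B4, B2–B5, B1–B6, B1–B7, B6–B8

The largest bag has 4 vertices, giving width 3; this decomposition certifies tw(G) ≤ 3. On the other hand G contains the 4-clique {4, 8, 10, 11}. A clique must lie in a single bag of any decomposition, so no decomposition can have width below 3. Therefore the treewidth is 3.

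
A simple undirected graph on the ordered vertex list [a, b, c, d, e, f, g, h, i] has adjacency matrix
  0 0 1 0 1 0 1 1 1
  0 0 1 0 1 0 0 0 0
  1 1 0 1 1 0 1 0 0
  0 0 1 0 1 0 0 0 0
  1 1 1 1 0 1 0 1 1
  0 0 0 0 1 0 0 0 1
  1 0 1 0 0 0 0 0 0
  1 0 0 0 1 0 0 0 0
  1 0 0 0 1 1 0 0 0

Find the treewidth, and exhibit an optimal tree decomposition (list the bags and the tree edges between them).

Every bag has size at most 3, so the width is 3 − 1 = 2 and tw(G) ≤ 2. For the lower bound, the 3 vertices {a, c, g} are pairwise adjacent, and any tree decomposition puts a clique entirely inside one bag — forcing width ≥ 2. The upper and lower bounds meet at 2, so that is the treewidth.

Treewidth 2.
One optimal decomposition is:
Bags: B1 = {a, e, i}  B2 = {a, c, e}  B3 = {b, c, e}  B4 = {a, e, h}  B5 = {e, f, i}  B6 = {a, c, g}  B7 = {c, d, e}
Tree: B1–B2, B2–B3, B1–B4, B1–B5, B2–B6, B2–B7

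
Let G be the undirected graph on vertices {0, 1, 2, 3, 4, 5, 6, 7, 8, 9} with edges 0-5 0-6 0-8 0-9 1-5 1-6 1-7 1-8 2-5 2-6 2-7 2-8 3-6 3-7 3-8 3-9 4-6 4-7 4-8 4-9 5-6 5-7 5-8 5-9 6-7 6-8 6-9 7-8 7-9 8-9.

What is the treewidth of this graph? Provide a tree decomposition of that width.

Treewidth 4.
One optimal decomposition is:
Bags: B1 = {5, 6, 7, 8, 9}  B2 = {2, 5, 6, 7, 8}  B3 = {0, 5, 6, 8, 9}  B4 = {3, 6, 7, 8, 9}  B5 = {4, 6, 7, 8, 9}  B6 = {1, 5, 6, 7, 8}
Tree: B1–B2, B1–B3, B1–B4, B4–B5, B2–B6

The largest bag has 5 vertices, giving width 4; this decomposition certifies tw(G) ≤ 4. On the other hand G contains the 5-clique {0, 5, 6, 8, 9}. A clique must lie in a single bag of any decomposition, so no decomposition can have width below 4. The upper and lower bounds meet at 4, so that is the treewidth.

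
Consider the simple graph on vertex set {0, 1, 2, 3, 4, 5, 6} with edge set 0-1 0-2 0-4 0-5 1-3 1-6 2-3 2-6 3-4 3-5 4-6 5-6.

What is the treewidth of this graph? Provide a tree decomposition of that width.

Treewidth 3.
One such decomposition:
Bags: B1 = {0, 3, 5, 6}  B2 = {0, 1, 3, 6}  B3 = {0, 3, 4, 6}  B4 = {0, 2, 3, 6}
Tree: B1–B2, B2–B3, B3–B4

The largest bag has 4 vertices, giving width 3; this decomposition certifies tw(G) ≤ 3. For the lower bound: the 4 vertex sets {3,5}, {0,1}, {6}, {4} are disjoint, each induces a connected subgraph, and every pair is joined by at least one edge of G. Contracting each set to a single vertex therefore yields K_{4} as a minor, and since treewidth is minor-monotone, tw(G) ≥ tw(K_{4}) = 3. Combining the bounds, tw(G) = 3.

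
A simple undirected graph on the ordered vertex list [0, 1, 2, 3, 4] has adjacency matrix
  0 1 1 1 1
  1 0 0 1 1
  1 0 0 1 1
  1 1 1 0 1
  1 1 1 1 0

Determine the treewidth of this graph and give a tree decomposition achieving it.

Treewidth 3.
Bags: B1 = {0, 1, 3, 4}  B2 = {0, 2, 3, 4}
Tree: B1–B2

The largest bag has 4 vertices, giving width 3; this decomposition certifies tw(G) ≤ 3. Conversely, {0, 1, 3, 4} is a clique of size 4, and the vertices of any clique must share a bag in every tree decomposition; so some bag has ≥ 4 vertices and tw(G) ≥ 3. Therefore the treewidth is 3.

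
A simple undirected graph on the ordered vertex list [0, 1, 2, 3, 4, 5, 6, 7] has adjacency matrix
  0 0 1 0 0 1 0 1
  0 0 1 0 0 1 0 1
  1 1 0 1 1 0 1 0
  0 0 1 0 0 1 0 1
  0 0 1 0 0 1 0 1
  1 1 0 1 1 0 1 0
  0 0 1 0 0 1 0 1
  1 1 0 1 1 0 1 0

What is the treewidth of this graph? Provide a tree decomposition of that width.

Treewidth 3.
One such decomposition:
Bags: B1 = {2, 3, 5, 7}  B2 = {0, 2, 5, 7}  B3 = {2, 4, 5, 7}  B4 = {1, 2, 5, 7}  B5 = {2, 5, 6, 7}
Tree: B1–B2, B2–B3, B3–B4, B4–B5

Each bag holds 4 vertices, so the decomposition has width 3, which upper-bounds the treewidth. For the lower bound: the 4 vertex sets {2,3}, {0,5}, {7}, {4} are disjoint, each induces a connected subgraph, and every pair is joined by at least one edge of G. Contracting each set to a single vertex therefore yields K_{4} as a minor, and since treewidth is minor-monotone, tw(G) ≥ tw(K_{4}) = 3. Combining the bounds, tw(G) = 3.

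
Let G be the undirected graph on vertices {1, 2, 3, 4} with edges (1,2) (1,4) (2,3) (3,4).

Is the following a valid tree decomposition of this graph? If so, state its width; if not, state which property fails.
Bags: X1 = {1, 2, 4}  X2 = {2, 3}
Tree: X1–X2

A tree decomposition must satisfy three properties: every vertex lies in some bag; for every edge, both endpoints lie together in some bag; and for every vertex, the bags containing it form a connected subtree. Here edge (4,3) lies in no bag, so the decomposition is invalid.

No — edge (4,3) lies in no bag.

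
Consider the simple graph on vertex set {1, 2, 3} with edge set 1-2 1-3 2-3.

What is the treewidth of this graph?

A width-2 tree decomposition is:
Bags: B1 = {1, 2, 3}
Tree: (single bag)
A single bag containing all 3 vertices is trivially a valid decomposition of width 2. On the other hand G contains the 3-clique {1, 2, 3}. A clique must lie in a single bag of any decomposition, so no decomposition can have width below 2. Therefore the treewidth is 2.

2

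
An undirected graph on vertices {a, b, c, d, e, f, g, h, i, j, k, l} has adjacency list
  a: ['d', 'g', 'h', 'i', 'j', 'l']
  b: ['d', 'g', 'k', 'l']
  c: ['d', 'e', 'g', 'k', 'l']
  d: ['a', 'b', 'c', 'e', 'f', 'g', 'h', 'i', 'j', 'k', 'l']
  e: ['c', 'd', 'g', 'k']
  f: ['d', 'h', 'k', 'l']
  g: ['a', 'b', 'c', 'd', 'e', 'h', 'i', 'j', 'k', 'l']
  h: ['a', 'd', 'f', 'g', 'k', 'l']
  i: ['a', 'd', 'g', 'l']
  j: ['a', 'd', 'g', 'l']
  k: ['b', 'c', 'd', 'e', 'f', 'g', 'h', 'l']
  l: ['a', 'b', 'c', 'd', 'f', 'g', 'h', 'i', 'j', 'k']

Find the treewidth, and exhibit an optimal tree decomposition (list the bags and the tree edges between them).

The largest bag has 5 vertices, giving width 4; this decomposition certifies tw(G) ≤ 4. Conversely, {c, d, e, g, k} is a clique of size 5, and the vertices of any clique must share a bag in every tree decomposition; so some bag has ≥ 5 vertices and tw(G) ≥ 4. Therefore the treewidth is 4.

Treewidth 4.
Bags: B1 = {d, g, h, k, l}  B2 = {b, d, g, k, l}  B3 = {c, d, g, k, l}  B4 = {a, d, g, h, l}  B5 = {c, d, e, g, k}  B6 = {d, f, h, k, l}  B7 = {a, d, g, j, l}  B8 = {a, d, g, i, l}
Tree: B1–B2, B2–B3, B1–B4, B3–B5, B1–B6, B4–B7, B4–B8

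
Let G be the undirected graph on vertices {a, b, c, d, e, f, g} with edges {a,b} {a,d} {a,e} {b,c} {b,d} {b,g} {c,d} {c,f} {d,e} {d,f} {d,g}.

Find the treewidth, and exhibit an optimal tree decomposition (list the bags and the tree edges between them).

Treewidth 2.
One optimal decomposition is:
Bags: B1 = {a, b, d}  B2 = {b, d, g}  B3 = {a, d, e}  B4 = {b, c, d}  B5 = {c, d, f}
Tree: B1–B2, B1–B3, B2–B4, B4–B5

Every bag has size at most 3, so the width is 3 − 1 = 2 and tw(G) ≤ 2. Conversely, {a, d, e} is a clique of size 3, and the vertices of any clique must share a bag in every tree decomposition; so some bag has ≥ 3 vertices and tw(G) ≥ 2. Combining the bounds, tw(G) = 2.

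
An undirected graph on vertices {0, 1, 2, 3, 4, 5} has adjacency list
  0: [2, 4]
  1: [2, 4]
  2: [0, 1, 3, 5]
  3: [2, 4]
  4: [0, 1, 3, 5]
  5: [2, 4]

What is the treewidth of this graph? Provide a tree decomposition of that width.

The largest bag has 3 vertices, giving width 2; this decomposition certifies tw(G) ≤ 2. For the lower bound, G contains the cycle 3–4–1–2–3, so G is not a forest; only forests have treewidth ≤ 1, hence tw(G) ≥ 2. The upper and lower bounds meet at 2, so that is the treewidth.

Treewidth 2.
Bags: B1 = {2, 3, 4}  B2 = {1, 2, 4}  B3 = {0, 2, 4}  B4 = {2, 4, 5}
Tree: B1–B2, B2–B3, B3–B4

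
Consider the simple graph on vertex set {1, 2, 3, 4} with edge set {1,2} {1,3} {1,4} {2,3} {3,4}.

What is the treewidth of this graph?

2

A width-2 tree decomposition is:
Bags: B1 = {1, 2, 3}  B2 = {1, 3, 4}
Tree: B1–B2
Every bag has size at most 3, so the width is 3 − 1 = 2 and tw(G) ≤ 2. For the lower bound, the 3 vertices {1, 2, 3} are pairwise adjacent, and any tree decomposition puts a clique entirely inside one bag — forcing width ≥ 2. The upper and lower bounds meet at 2, so that is the treewidth.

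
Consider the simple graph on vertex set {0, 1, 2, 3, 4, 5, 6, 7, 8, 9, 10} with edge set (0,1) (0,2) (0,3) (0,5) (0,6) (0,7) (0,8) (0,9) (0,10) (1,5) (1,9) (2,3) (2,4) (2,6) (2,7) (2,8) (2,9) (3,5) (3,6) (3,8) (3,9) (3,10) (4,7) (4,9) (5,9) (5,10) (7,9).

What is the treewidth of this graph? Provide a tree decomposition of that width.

Every bag has size at most 4, so the width is 4 − 1 = 3 and tw(G) ≤ 3. Conversely, {0, 1, 5, 9} is a clique of size 4, and the vertices of any clique must share a bag in every tree decomposition; so some bag has ≥ 4 vertices and tw(G) ≥ 3. Combining the bounds, tw(G) = 3.

Treewidth 3.
Bags: B1 = {0, 2, 7, 9}  B2 = {0, 2, 3, 9}  B3 = {0, 3, 5, 9}  B4 = {0, 3, 5, 10}  B5 = {0, 1, 5, 9}  B6 = {2, 4, 7, 9}  B7 = {0, 2, 3, 6}  B8 = {0, 2, 3, 8}
Tree: B1–B2, B2–B3, B3–B4, B3–B5, B1–B6, B2–B7, B2–B8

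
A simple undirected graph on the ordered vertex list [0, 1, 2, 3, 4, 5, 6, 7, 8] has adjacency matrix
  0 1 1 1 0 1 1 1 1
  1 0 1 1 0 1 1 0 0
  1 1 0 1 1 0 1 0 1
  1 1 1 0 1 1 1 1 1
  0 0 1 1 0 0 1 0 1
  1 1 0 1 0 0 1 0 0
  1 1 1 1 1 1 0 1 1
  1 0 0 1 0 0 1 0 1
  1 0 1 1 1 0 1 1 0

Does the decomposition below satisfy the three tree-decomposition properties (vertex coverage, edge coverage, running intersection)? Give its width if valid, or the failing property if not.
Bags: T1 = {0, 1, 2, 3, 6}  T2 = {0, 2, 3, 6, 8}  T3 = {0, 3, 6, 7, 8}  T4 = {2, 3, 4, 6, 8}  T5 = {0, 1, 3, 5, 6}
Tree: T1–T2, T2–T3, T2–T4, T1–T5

Yes; width 4.

Every vertex of G appears in some bag (union = {0, 1, 2, 3, 4, 5, 6, 7, 8}); every edge is covered by a bag; and for each vertex v the set of bags containing v is connected in the bag tree. The decomposition is therefore valid. The largest bag has 5 vertices, so the width is 4.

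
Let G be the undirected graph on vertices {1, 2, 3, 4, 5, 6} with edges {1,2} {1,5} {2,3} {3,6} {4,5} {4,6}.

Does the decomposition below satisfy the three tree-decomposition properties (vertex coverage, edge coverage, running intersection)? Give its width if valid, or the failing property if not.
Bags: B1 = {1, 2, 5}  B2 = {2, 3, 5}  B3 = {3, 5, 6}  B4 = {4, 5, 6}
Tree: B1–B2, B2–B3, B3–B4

Yes; width 2.

Every vertex of G appears in some bag (union = {1, 2, 3, 4, 5, 6}); every edge is covered by a bag; and for each vertex v the set of bags containing v is connected in the bag tree. The decomposition is therefore valid. The largest bag has 3 vertices, so the width is 2.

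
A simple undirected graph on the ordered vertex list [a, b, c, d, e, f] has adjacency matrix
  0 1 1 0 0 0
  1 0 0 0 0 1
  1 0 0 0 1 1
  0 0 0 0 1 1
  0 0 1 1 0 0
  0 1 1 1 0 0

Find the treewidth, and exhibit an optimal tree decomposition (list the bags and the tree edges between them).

Treewidth 2.
Bags: B1 = {a, b, c}  B2 = {b, c, f}  B3 = {c, e, f}  B4 = {d, e, f}
Tree: B1–B2, B2–B3, B3–B4

The largest bag has 3 vertices, giving width 2; this decomposition certifies tw(G) ≤ 2. Since a–b–f–c–a is a cycle in G, G is not acyclic. Forests are exactly the graphs of treewidth ≤ 1, so tw(G) ≥ 2. The upper and lower bounds meet at 2, so that is the treewidth.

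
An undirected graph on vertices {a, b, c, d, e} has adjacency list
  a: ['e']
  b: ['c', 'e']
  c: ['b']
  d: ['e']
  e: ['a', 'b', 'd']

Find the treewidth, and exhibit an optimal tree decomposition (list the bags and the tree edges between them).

Every bag has size at most 2, so the width is 2 − 1 = 1 and tw(G) ≤ 1. Any graph with an edge has treewidth ≥ 1, and G has the edge d–e. The upper and lower bounds meet at 1, so that is the treewidth.

Treewidth 1.
Bags: B1 = {d, e}  B2 = {b, e}  B3 = {a, e}  B4 = {b, c}
Tree: B1–B2, B1–B3, B2–B4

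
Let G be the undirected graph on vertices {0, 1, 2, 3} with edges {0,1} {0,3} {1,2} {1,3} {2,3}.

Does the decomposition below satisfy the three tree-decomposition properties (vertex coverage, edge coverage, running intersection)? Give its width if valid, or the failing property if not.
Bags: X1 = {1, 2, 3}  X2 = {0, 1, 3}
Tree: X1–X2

Yes; width 2.

Checking the three conditions: (i) the bags cover all of {0, 1, 2, 3}; (ii) for each edge, some bag contains both endpoints; (iii) the bags containing any fixed vertex form a subtree. All hold, so the decomposition is valid with width 3 − 1 = 2.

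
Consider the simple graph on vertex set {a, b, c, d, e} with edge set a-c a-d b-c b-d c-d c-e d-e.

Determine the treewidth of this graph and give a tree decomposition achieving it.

Every bag has size at most 3, so the width is 3 − 1 = 2 and tw(G) ≤ 2. On the other hand G contains the 3-clique {c, d, e}. A clique must lie in a single bag of any decomposition, so no decomposition can have width below 2. Hence tw(G) = 2 exactly.

Treewidth 2.
One optimal decomposition is:
Bags: B1 = {b, c, d}  B2 = {c, d, e}  B3 = {a, c, d}
Tree: B1–B2, B2–B3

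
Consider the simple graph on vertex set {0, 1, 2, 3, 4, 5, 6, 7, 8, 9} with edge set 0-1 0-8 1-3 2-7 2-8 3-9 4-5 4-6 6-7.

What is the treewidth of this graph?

1

A width-1 tree decomposition is:
Bags: B1 = {4, 5}  B2 = {4, 6}  B3 = {6, 7}  B4 = {2, 7}  B5 = {2, 8}  B6 = {0, 8}  B7 = {0, 1}  B8 = {1, 3}  B9 = {3, 9}
Tree: B1–B2, B2–B3, B3–B4, B4–B5, B5–B6, B6–B7, B7–B8, B8–B9
Every bag has size at most 2, so the width is 2 − 1 = 1 and tw(G) ≤ 1. G has an edge, so its treewidth is at least 1. Therefore the treewidth is 1.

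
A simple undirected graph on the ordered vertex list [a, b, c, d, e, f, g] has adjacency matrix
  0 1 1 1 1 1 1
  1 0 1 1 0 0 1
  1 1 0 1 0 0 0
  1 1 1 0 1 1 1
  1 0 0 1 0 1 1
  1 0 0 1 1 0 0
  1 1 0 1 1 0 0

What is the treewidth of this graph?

A width-3 tree decomposition is:
Bags: B1 = {a, d, e, g}  B2 = {a, b, d, g}  B3 = {a, d, e, f}  B4 = {a, b, c, d}
Tree: B1–B2, B1–B3, B2–B4
Each bag holds 4 vertices, so the decomposition has width 3, which upper-bounds the treewidth. Conversely, {a, d, e, g} is a clique of size 4, and the vertices of any clique must share a bag in every tree decomposition; so some bag has ≥ 4 vertices and tw(G) ≥ 3. Combining the bounds, tw(G) = 3.

3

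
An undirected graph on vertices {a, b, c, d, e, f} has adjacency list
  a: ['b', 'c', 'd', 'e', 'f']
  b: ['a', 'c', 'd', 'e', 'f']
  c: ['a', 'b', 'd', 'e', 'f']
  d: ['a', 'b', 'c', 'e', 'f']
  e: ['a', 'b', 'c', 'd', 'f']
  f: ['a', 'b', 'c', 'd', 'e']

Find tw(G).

5

A width-5 tree decomposition is:
Bags: B1 = {a, b, c, d, e, f}
Tree: (single bag)
A single bag containing all 6 vertices is trivially a valid decomposition of width 5. Conversely, {a, b, c, d, e, f} is a clique of size 6, and the vertices of any clique must share a bag in every tree decomposition; so some bag has ≥ 6 vertices and tw(G) ≥ 5. The upper and lower bounds meet at 5, so that is the treewidth.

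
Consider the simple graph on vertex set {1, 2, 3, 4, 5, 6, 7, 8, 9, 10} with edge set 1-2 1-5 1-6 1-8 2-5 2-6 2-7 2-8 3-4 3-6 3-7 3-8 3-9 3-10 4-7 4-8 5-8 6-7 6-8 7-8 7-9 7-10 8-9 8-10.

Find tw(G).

A width-3 tree decomposition is:
Bags: B1 = {3, 7, 8, 9}  B2 = {3, 4, 7, 8}  B3 = {3, 7, 8, 10}  B4 = {3, 6, 7, 8}  B5 = {2, 6, 7, 8}  B6 = {1, 2, 6, 8}  B7 = {1, 2, 5, 8}
Tree: B1–B2, B1–B3, B2–B4, B4–B5, B5–B6, B6–B7
Every bag has size at most 4, so the width is 4 − 1 = 3 and tw(G) ≤ 3. Conversely, {1, 2, 5, 8} is a clique of size 4, and the vertices of any clique must share a bag in every tree decomposition; so some bag has ≥ 4 vertices and tw(G) ≥ 3. The upper and lower bounds meet at 3, so that is the treewidth.

3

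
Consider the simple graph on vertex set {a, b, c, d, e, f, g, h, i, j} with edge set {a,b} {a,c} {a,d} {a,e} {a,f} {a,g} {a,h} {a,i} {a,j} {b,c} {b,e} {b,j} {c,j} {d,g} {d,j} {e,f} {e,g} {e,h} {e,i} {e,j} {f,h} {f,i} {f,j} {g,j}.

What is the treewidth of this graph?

A width-3 tree decomposition is:
Bags: B1 = {a, e, f, j}  B2 = {a, e, f, i}  B3 = {a, b, e, j}  B4 = {a, e, f, h}  B5 = {a, b, c, j}  B6 = {a, e, g, j}  B7 = {a, d, g, j}
Tree: B1–B2, B1–B3, B1–B4, B3–B5, B1–B6, B6–B7
Every bag has size at most 4, so the width is 4 − 1 = 3 and tw(G) ≤ 3. On the other hand G contains the 4-clique {a, d, g, j}. A clique must lie in a single bag of any decomposition, so no decomposition can have width below 3. Hence tw(G) = 3 exactly.

3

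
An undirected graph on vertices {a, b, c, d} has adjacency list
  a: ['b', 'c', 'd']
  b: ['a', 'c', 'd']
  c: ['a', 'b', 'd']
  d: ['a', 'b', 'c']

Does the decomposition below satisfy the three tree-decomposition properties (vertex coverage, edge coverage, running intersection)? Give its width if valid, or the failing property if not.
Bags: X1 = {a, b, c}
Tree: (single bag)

A tree decomposition must satisfy three properties: every vertex lies in some bag; for every edge, both endpoints lie together in some bag; and for every vertex, the bags containing it form a connected subtree. Here vertex d appears in no bag, so the decomposition is invalid.

No — vertex d appears in no bag.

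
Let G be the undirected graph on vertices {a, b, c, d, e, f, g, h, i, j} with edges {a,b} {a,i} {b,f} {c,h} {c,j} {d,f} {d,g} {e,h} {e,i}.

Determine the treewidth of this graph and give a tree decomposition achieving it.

Treewidth 1.
One such decomposition:
Bags: B1 = {c, j}  B2 = {c, h}  B3 = {e, h}  B4 = {e, i}  B5 = {a, i}  B6 = {a, b}  B7 = {b, f}  B8 = {d, f}  B9 = {d, g}
Tree: B1–B2, B2–B3, B3–B4, B4–B5, B5–B6, B6–B7, B7–B8, B8–B9

The largest bag has 2 vertices, giving width 1; this decomposition certifies tw(G) ≤ 1. G has an edge, so its treewidth is at least 1. Hence tw(G) = 1 exactly.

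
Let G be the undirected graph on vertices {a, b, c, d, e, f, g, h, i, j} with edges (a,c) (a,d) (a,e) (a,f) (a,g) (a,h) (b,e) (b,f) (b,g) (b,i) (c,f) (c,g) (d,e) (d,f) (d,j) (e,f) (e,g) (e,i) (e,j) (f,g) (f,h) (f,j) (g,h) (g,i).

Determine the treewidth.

3

A width-3 tree decomposition is:
Bags: B1 = {a, e, f, g}  B2 = {a, c, f, g}  B3 = {a, d, e, f}  B4 = {b, e, f, g}  B5 = {b, e, g, i}  B6 = {d, e, f, j}  B7 = {a, f, g, h}
Tree: B1–B2, B1–B3, B1–B4, B4–B5, B3–B6, B1–B7
The largest bag has 4 vertices, giving width 3; this decomposition certifies tw(G) ≤ 3. Conversely, {d, e, f, j} is a clique of size 4, and the vertices of any clique must share a bag in every tree decomposition; so some bag has ≥ 4 vertices and tw(G) ≥ 3. Hence tw(G) = 3 exactly.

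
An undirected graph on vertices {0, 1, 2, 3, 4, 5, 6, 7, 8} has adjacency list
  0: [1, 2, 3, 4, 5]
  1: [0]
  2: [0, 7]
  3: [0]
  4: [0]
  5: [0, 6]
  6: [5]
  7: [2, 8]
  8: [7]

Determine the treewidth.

A width-1 tree decomposition is:
Bags: B1 = {0, 2}  B2 = {2, 7}  B3 = {0, 4}  B4 = {7, 8}  B5 = {0, 3}  B6 = {0, 5}  B7 = {0, 1}  B8 = {5, 6}
Tree: B1–B2, B1–B3, B2–B4, B3–B5, B5–B6, B3–B7, B6–B8
Every bag has size at most 2, so the width is 2 − 1 = 1 and tw(G) ≤ 1. Any graph with an edge has treewidth ≥ 1, and G has the edge 0–2. The upper and lower bounds meet at 1, so that is the treewidth.

1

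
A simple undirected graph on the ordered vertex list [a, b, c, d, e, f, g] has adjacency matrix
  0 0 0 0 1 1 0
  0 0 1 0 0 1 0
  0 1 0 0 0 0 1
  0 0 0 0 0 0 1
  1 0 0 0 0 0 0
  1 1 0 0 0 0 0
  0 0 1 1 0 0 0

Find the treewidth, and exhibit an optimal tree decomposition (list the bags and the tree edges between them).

Treewidth 1.
One such decomposition:
Bags: B1 = {d, g}  B2 = {c, g}  B3 = {b, c}  B4 = {b, f}  B5 = {a, f}  B6 = {a, e}
Tree: B1–B2, B2–B3, B3–B4, B4–B5, B5–B6

The largest bag has 2 vertices, giving width 1; this decomposition certifies tw(G) ≤ 1. Any graph with an edge has treewidth ≥ 1, and G has the edge d–g. Combining the bounds, tw(G) = 1.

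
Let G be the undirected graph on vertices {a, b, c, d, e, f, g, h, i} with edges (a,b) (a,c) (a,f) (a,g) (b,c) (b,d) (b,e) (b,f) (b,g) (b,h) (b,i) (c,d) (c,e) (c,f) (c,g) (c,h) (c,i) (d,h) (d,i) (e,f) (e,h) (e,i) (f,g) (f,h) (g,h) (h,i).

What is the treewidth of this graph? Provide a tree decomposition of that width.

Every bag has size at most 5, so the width is 5 − 1 = 4 and tw(G) ≤ 4. For the lower bound, the 5 vertices {b, c, d, h, i} are pairwise adjacent, and any tree decomposition puts a clique entirely inside one bag — forcing width ≥ 4. The upper and lower bounds meet at 4, so that is the treewidth.

Treewidth 4.
One optimal decomposition is:
Bags: B1 = {b, c, e, h, i}  B2 = {b, c, d, h, i}  B3 = {b, c, e, f, h}  B4 = {b, c, f, g, h}  B5 = {a, b, c, f, g}
Tree: B1–B2, B1–B3, B3–B4, B4–B5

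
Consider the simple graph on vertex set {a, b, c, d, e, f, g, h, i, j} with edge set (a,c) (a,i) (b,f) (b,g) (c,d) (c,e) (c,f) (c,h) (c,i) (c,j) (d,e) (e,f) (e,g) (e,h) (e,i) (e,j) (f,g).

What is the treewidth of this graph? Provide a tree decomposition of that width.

The largest bag has 3 vertices, giving width 2; this decomposition certifies tw(G) ≤ 2. For the lower bound, the 3 vertices {e, f, g} are pairwise adjacent, and any tree decomposition puts a clique entirely inside one bag — forcing width ≥ 2. The upper and lower bounds meet at 2, so that is the treewidth.

Treewidth 2.
One optimal decomposition is:
Bags: B1 = {c, e, f}  B2 = {c, e, j}  B3 = {e, f, g}  B4 = {c, e, h}  B5 = {c, e, i}  B6 = {b, f, g}  B7 = {a, c, i}  B8 = {c, d, e}
Tree: B1–B2, B1–B3, B2–B4, B2–B5, B3–B6, B5–B7, B5–B8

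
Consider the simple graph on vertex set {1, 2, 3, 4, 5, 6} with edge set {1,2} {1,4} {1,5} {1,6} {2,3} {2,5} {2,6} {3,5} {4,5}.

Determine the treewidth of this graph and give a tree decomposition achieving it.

Each bag holds 3 vertices, so the decomposition has width 2, which upper-bounds the treewidth. Conversely, {1, 2, 5} is a clique of size 3, and the vertices of any clique must share a bag in every tree decomposition; so some bag has ≥ 3 vertices and tw(G) ≥ 2. Combining the bounds, tw(G) = 2.

Treewidth 2.
One such decomposition:
Bags: B1 = {1, 2, 5}  B2 = {1, 4, 5}  B3 = {1, 2, 6}  B4 = {2, 3, 5}
Tree: B1–B2, B1–B3, B1–B4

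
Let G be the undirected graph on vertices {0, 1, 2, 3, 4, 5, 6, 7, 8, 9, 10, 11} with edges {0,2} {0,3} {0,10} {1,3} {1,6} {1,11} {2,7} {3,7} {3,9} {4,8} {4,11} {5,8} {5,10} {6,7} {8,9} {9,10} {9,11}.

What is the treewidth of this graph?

3

A width-3 tree decomposition is:
Bags: B1 = {4, 5, 8, 10}  B2 = {4, 8, 9, 10}  B3 = {4, 9, 10, 11}  B4 = {0, 9, 10, 11}  B5 = {0, 3, 9, 11}  B6 = {0, 1, 3, 11}  B7 = {0, 1, 2, 3}  B8 = {1, 2, 3, 7}  B9 = {1, 2, 6, 7}
Tree: B1–B2, B2–B3, B3–B4, B4–B5, B5–B6, B6–B7, B7–B8, B8–B9
Each bag holds 4 vertices, so the decomposition has width 3, which upper-bounds the treewidth. For the lower bound: the 4 vertex sets {4,5,8}, {10}, {9}, {0,1,3,11} are disjoint, each induces a connected subgraph, and every pair is joined by at least one edge of G. Contracting each set to a single vertex therefore yields K_{4} as a minor, and since treewidth is minor-monotone, tw(G) ≥ tw(K_{4}) = 3. Therefore the treewidth is 3.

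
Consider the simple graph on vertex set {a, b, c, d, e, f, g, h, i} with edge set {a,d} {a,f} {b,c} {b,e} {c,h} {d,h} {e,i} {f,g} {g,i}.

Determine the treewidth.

A width-2 tree decomposition is:
Bags: B1 = {b, c, h}  B2 = {b, e, h}  B3 = {e, h, i}  B4 = {g, h, i}  B5 = {f, g, h}  B6 = {a, f, h}  B7 = {a, d, h}
Tree: B1–B2, B2–B3, B3–B4, B4–B5, B5–B6, B6–B7
Each bag holds 3 vertices, so the decomposition has width 2, which upper-bounds the treewidth. The edges h–c–b–e–i–g–f–a–d–h form a cycle, so G is not a tree and its treewidth is at least 2. Hence tw(G) = 2 exactly.

2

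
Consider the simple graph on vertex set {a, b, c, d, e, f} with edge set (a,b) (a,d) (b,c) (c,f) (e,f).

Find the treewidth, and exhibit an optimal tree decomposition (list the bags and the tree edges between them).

Each bag holds 2 vertices, so the decomposition has width 1, which upper-bounds the treewidth. G has an edge, so its treewidth is at least 1. Combining the bounds, tw(G) = 1.

Treewidth 1.
One optimal decomposition is:
Bags: B1 = {a, d}  B2 = {a, b}  B3 = {b, c}  B4 = {c, f}  B5 = {e, f}
Tree: B1–B2, B2–B3, B3–B4, B4–B5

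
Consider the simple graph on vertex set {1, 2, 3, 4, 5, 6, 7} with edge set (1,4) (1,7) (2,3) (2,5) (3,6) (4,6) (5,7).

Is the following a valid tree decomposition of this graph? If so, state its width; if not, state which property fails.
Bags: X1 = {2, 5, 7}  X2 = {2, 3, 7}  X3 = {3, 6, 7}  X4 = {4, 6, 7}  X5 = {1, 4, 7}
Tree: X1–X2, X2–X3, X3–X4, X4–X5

Checking the three conditions: (i) the bags cover all of {1, 2, 3, 4, 5, 6, 7}; (ii) for each edge, some bag contains both endpoints; (iii) the bags containing any fixed vertex form a subtree. All hold, so the decomposition is valid with width 3 − 1 = 2.

Yes; width 2.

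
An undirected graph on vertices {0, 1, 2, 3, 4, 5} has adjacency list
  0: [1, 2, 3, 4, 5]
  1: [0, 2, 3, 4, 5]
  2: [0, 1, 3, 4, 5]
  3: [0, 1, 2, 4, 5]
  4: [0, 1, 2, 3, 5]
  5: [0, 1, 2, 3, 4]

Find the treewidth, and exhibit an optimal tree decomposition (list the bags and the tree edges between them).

With just one bag of size 6, the width is 6 − 1 = 5, so tw(G) ≤ 5. On the other hand G contains the 6-clique {0, 1, 2, 3, 4, 5}. A clique must lie in a single bag of any decomposition, so no decomposition can have width below 5. The upper and lower bounds meet at 5, so that is the treewidth.

Treewidth 5.
Bags: B1 = {0, 1, 2, 3, 4, 5}
Tree: (single bag)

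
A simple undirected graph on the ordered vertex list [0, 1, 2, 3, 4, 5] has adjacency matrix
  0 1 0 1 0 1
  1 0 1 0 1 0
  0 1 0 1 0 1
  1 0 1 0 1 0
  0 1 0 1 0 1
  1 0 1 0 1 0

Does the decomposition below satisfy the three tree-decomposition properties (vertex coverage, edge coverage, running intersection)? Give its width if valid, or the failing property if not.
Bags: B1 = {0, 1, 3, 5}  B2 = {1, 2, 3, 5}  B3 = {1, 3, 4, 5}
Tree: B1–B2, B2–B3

Vertex coverage: the bags together contain {0, 1, 2, 3, 4, 5}, the full vertex set. Edge coverage: each edge of G has both endpoints in at least one bag. Running intersection: for every vertex, the bags containing it form a connected subtree. All three properties hold, so this is a valid tree decomposition of width max|bag| − 1 = 3, and hence tw(G) ≤ 3.

Yes; width 3.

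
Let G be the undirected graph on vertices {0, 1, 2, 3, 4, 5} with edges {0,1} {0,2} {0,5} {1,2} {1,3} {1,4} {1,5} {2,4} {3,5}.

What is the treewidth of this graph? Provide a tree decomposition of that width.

Treewidth 2.
One optimal decomposition is:
Bags: B1 = {1, 2, 4}  B2 = {0, 1, 2}  B3 = {0, 1, 5}  B4 = {1, 3, 5}
Tree: B1–B2, B2–B3, B3–B4

Every bag has size at most 3, so the width is 3 − 1 = 2 and tw(G) ≤ 2. Conversely, {0, 1, 2} is a clique of size 3, and the vertices of any clique must share a bag in every tree decomposition; so some bag has ≥ 3 vertices and tw(G) ≥ 2. Combining the bounds, tw(G) = 2.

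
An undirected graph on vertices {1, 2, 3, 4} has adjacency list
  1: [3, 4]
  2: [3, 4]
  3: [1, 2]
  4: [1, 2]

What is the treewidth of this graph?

A width-2 tree decomposition is:
Bags: B1 = {1, 2, 4}  B2 = {1, 2, 3}
Tree: B1–B2
Every bag has size at most 3, so the width is 3 − 1 = 2 and tw(G) ≤ 2. Since 2–4–1–3–2 is a cycle in G, G is not acyclic. Forests are exactly the graphs of treewidth ≤ 1, so tw(G) ≥ 2. Combining the bounds, tw(G) = 2.

2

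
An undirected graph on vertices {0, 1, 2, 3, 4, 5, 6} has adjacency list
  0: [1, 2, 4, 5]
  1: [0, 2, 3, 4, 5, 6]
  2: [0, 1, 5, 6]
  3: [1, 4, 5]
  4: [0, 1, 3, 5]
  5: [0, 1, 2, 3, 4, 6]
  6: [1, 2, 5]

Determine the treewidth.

A width-3 tree decomposition is:
Bags: B1 = {0, 1, 4, 5}  B2 = {0, 1, 2, 5}  B3 = {1, 3, 4, 5}  B4 = {1, 2, 5, 6}
Tree: B1–B2, B1–B3, B2–B4
Each bag holds 4 vertices, so the decomposition has width 3, which upper-bounds the treewidth. For the lower bound, the 4 vertices {0, 1, 2, 5} are pairwise adjacent, and any tree decomposition puts a clique entirely inside one bag — forcing width ≥ 3. Hence tw(G) = 3 exactly.

3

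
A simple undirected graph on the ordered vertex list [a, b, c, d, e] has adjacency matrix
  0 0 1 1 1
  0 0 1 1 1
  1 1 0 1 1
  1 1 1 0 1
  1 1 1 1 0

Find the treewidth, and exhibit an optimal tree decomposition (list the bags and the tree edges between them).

Every bag has size at most 4, so the width is 4 − 1 = 3 and tw(G) ≤ 3. For the lower bound, the 4 vertices {a, c, d, e} are pairwise adjacent, and any tree decomposition puts a clique entirely inside one bag — forcing width ≥ 3. The upper and lower bounds meet at 3, so that is the treewidth.

Treewidth 3.
Bags: B1 = {a, c, d, e}  B2 = {b, c, d, e}
Tree: B1–B2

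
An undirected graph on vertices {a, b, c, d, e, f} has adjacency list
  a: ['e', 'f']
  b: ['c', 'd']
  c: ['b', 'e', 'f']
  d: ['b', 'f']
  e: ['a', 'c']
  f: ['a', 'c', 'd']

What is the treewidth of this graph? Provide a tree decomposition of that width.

Treewidth 2.
Bags: B1 = {a, e, f}  B2 = {c, e, f}  B3 = {c, d, f}  B4 = {b, c, d}
Tree: B1–B2, B2–B3, B3–B4

The largest bag has 3 vertices, giving width 2; this decomposition certifies tw(G) ≤ 2. The edges a–e–c–f–a form a cycle, so G is not a tree and its treewidth is at least 2. Therefore the treewidth is 2.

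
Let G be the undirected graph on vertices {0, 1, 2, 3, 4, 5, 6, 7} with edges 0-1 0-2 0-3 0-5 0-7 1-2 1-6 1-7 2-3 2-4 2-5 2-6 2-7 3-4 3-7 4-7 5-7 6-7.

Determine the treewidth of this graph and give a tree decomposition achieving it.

The largest bag has 4 vertices, giving width 3; this decomposition certifies tw(G) ≤ 3. On the other hand G contains the 4-clique {0, 1, 2, 7}. A clique must lie in a single bag of any decomposition, so no decomposition can have width below 3. The upper and lower bounds meet at 3, so that is the treewidth.

Treewidth 3.
One such decomposition:
Bags: B1 = {0, 1, 2, 7}  B2 = {0, 2, 3, 7}  B3 = {2, 3, 4, 7}  B4 = {1, 2, 6, 7}  B5 = {0, 2, 5, 7}
Tree: B1–B2, B2–B3, B1–B4, B2–B5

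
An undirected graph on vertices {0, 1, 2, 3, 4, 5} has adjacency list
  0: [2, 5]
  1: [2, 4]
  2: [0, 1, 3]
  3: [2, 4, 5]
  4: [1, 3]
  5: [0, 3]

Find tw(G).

A width-2 tree decomposition is:
Bags: B1 = {0, 2, 5}  B2 = {2, 3, 5}  B3 = {1, 2, 3}  B4 = {1, 3, 4}
Tree: B1–B2, B2–B3, B3–B4
Each bag holds 3 vertices, so the decomposition has width 2, which upper-bounds the treewidth. Since 0–5–3–2–0 is a cycle in G, G is not acyclic. Forests are exactly the graphs of treewidth ≤ 1, so tw(G) ≥ 2. Combining the bounds, tw(G) = 2.

2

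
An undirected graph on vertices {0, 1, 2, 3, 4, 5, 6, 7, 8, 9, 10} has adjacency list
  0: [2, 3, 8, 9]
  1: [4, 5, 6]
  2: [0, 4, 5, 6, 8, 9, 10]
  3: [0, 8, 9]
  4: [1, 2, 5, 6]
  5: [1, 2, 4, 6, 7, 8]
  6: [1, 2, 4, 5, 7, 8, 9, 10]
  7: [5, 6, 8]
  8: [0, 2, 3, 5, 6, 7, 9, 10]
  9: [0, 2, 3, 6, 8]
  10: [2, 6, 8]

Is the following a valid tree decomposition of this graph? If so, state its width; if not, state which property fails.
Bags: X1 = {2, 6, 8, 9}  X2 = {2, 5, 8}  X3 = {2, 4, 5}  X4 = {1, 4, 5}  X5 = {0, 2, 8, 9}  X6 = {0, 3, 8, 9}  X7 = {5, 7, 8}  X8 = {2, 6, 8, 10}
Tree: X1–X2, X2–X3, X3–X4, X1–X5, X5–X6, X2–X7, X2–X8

A tree decomposition must satisfy three properties: every vertex lies in some bag; for every edge, both endpoints lie together in some bag; and for every vertex, the bags containing it form a connected subtree. Here edge (6,5) lies in no bag, so the decomposition is invalid.

No — edge (6,5) lies in no bag.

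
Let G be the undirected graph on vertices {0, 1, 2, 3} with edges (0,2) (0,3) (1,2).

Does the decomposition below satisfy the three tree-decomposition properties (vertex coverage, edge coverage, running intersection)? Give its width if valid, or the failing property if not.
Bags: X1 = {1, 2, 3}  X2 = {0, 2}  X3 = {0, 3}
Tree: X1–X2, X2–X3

No — bags containing vertex 3 are not connected in the tree.

A tree decomposition must satisfy three properties: every vertex lies in some bag; for every edge, both endpoints lie together in some bag; and for every vertex, the bags containing it form a connected subtree. Here bags containing vertex 3 are not connected in the tree, so the decomposition is invalid.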